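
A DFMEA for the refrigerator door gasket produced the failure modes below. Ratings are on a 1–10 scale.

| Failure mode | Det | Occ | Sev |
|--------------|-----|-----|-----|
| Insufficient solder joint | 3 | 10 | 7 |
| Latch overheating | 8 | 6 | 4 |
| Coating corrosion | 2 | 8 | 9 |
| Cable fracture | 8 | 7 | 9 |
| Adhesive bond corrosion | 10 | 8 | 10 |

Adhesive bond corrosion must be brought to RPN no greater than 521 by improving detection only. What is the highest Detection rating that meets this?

6

Adhesive bond corrosion: S=10, O=8, D=10 → current RPN = 800.
Fixed product = 80. Need 80 × D ≤ 521, so D ≤ 521/80 = 6.51.
Maximum integer Detection rating = 6 (gives RPN 480; D=7 would give 560 > 521).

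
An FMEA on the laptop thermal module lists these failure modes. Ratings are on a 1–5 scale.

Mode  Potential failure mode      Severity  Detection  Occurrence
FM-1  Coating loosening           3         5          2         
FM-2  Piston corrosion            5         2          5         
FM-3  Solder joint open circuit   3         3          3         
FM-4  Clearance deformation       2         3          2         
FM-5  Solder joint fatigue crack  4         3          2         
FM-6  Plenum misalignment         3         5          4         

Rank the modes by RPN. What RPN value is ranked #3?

30

RPN = Severity × Occurrence × Detection:
  FM-1: 3 × 2 × 5 = 30
  FM-2: 5 × 5 × 2 = 50
  FM-3: 3 × 3 × 3 = 27
  FM-4: 2 × 2 × 3 = 12
  FM-5: 4 × 2 × 3 = 24
  FM-6: 3 × 4 × 5 = 60
Sorted descending: 60, 50, 30, 27, 24, 12.
The third-highest RPN is 30 (FM-1).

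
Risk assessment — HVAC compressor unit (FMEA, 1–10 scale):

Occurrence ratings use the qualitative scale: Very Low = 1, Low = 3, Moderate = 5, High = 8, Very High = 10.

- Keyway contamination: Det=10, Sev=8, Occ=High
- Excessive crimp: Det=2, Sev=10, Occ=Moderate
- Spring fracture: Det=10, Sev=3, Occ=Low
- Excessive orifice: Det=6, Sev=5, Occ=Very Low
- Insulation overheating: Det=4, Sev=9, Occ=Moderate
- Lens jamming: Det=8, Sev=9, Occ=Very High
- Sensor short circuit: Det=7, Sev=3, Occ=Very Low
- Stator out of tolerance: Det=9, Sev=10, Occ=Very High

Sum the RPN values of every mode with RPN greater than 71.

2630

RPN = Severity × Occurrence × Detection:
  Keyway contamination: 8 × 8 × 10 = 640
  Excessive crimp: 10 × 5 × 2 = 100
  Spring fracture: 3 × 3 × 10 = 90
  Excessive orifice: 5 × 1 × 6 = 30
  Insulation overheating: 9 × 5 × 4 = 180
  Lens jamming: 9 × 10 × 8 = 720
  Sensor short circuit: 3 × 1 × 7 = 21
  Stator out of tolerance: 10 × 10 × 9 = 900
RPN > 71: Keyway contamination (640), Excessive crimp (100), Spring fracture (90), Insulation overheating (180), Lens jamming (720), Stator out of tolerance (900).
Sum: 640 + 100 + 90 + 180 + 720 + 900 = 2630.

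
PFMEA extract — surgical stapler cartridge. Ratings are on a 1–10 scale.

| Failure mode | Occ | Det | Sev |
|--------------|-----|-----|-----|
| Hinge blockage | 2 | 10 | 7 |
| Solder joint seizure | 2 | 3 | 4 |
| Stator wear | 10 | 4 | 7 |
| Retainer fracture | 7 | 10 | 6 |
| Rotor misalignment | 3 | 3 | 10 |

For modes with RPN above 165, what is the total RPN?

RPN = Severity × Occurrence × Detection:
  Hinge blockage: 7 × 2 × 10 = 140
  Solder joint seizure: 4 × 2 × 3 = 24
  Stator wear: 7 × 10 × 4 = 280
  Retainer fracture: 6 × 7 × 10 = 420
  Rotor misalignment: 10 × 3 × 3 = 90
RPN > 165: Stator wear (280), Retainer fracture (420).
Sum: 280 + 420 = 700.

700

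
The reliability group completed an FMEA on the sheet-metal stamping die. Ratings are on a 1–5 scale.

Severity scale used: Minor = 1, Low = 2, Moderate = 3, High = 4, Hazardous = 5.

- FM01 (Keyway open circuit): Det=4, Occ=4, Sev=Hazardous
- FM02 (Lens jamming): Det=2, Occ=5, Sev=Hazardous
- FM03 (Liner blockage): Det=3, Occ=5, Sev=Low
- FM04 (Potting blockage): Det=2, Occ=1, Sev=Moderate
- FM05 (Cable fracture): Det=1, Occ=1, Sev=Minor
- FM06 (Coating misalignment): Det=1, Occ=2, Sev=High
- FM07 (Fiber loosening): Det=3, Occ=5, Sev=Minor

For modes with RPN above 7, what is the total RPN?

183

RPN = Severity × Occurrence × Detection:
  FM01: 5 × 4 × 4 = 80
  FM02: 5 × 5 × 2 = 50
  FM03: 2 × 5 × 3 = 30
  FM04: 3 × 1 × 2 = 6
  FM05: 1 × 1 × 1 = 1
  FM06: 4 × 2 × 1 = 8
  FM07: 1 × 5 × 3 = 15
RPN > 7: FM01 (80), FM02 (50), FM03 (30), FM06 (8), FM07 (15).
Sum: 80 + 50 + 30 + 8 + 15 = 183.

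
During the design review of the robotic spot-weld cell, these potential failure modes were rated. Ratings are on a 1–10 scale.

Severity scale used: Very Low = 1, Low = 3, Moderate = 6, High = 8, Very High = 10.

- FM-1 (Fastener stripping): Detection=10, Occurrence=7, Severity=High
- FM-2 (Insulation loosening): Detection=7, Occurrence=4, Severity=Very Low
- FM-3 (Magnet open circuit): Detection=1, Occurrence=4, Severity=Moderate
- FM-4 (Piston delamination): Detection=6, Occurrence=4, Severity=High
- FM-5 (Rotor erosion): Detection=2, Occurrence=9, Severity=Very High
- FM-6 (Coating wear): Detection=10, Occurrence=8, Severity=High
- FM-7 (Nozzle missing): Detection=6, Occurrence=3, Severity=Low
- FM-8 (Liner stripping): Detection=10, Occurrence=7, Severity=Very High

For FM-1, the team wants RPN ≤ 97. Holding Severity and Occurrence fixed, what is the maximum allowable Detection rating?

1

FM-1: S=8, O=7, D=10 → current RPN = 560.
Fixed product = 56. Need 56 × D ≤ 97, so D ≤ 97/56 = 1.73.
Maximum integer Detection rating = 1 (gives RPN 56; D=2 would give 112 > 97).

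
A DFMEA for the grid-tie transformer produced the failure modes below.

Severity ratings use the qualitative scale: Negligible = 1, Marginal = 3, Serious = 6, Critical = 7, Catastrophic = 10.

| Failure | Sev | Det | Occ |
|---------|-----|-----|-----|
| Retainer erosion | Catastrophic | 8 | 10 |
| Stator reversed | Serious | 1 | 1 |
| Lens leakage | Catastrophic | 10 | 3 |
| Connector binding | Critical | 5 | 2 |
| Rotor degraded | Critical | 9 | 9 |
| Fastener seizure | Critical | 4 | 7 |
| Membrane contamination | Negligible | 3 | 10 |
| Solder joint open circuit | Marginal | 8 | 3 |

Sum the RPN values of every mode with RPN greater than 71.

RPN = Severity × Occurrence × Detection:
  Retainer erosion: 10 × 10 × 8 = 800
  Stator reversed: 6 × 1 × 1 = 6
  Lens leakage: 10 × 3 × 10 = 300
  Connector binding: 7 × 2 × 5 = 70
  Rotor degraded: 7 × 9 × 9 = 567
  Fastener seizure: 7 × 7 × 4 = 196
  Membrane contamination: 1 × 10 × 3 = 30
  Solder joint open circuit: 3 × 3 × 8 = 72
RPN > 71: Retainer erosion (800), Lens leakage (300), Rotor degraded (567), Fastener seizure (196), Solder joint open circuit (72).
Sum: 800 + 300 + 567 + 196 + 72 = 1935.

1935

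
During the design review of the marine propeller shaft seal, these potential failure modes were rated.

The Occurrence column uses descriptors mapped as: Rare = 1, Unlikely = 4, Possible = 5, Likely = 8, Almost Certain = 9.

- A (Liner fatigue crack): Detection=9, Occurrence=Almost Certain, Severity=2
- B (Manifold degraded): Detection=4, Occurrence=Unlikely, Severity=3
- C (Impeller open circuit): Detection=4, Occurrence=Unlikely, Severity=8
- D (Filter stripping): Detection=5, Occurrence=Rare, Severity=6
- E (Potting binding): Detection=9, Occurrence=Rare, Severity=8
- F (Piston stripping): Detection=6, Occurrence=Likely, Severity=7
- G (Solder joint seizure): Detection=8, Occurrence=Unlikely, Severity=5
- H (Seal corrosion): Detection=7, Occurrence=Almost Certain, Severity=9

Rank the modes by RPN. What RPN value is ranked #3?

RPN = Severity × Occurrence × Detection:
  A: 2 × 9 × 9 = 162
  B: 3 × 4 × 4 = 48
  C: 8 × 4 × 4 = 128
  D: 6 × 1 × 5 = 30
  E: 8 × 1 × 9 = 72
  F: 7 × 8 × 6 = 336
  G: 5 × 4 × 8 = 160
  H: 9 × 9 × 7 = 567
Sorted descending: 567, 336, 162, 160, 128, 72, 48, 30.
The third-highest RPN is 162 (A).

162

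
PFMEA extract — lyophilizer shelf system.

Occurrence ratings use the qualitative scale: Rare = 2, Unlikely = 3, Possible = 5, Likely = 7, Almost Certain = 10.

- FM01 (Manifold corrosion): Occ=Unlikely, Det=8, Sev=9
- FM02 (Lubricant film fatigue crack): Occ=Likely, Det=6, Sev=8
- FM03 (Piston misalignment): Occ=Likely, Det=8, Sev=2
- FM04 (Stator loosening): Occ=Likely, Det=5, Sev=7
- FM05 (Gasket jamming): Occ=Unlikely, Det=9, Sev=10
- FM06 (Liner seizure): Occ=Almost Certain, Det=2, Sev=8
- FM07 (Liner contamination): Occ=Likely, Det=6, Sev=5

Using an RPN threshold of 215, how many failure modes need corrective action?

4

RPN = Severity × Occurrence × Detection:
  FM01: 9 × 3 × 8 = 216
  FM02: 8 × 7 × 6 = 336
  FM03: 2 × 7 × 8 = 112
  FM04: 7 × 7 × 5 = 245
  FM05: 10 × 3 × 9 = 270
  FM06: 8 × 10 × 2 = 160
  FM07: 5 × 7 × 6 = 210
Modes with RPN ≥ 215: FM01 (216), FM02 (336), FM04 (245), FM05 (270) → 4.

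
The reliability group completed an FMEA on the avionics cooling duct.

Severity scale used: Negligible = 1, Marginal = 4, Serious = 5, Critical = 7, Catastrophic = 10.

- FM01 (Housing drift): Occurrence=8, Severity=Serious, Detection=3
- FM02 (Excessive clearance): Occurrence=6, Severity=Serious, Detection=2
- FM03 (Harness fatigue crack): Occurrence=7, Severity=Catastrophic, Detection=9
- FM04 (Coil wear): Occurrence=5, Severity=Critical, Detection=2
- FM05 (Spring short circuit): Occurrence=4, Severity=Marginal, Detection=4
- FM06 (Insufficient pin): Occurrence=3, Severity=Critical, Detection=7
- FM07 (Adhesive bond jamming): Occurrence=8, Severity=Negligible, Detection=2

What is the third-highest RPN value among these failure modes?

RPN = Severity × Occurrence × Detection:
  FM01: 5 × 8 × 3 = 120
  FM02: 5 × 6 × 2 = 60
  FM03: 10 × 7 × 9 = 630
  FM04: 7 × 5 × 2 = 70
  FM05: 4 × 4 × 4 = 64
  FM06: 7 × 3 × 7 = 147
  FM07: 1 × 8 × 2 = 16
Sorted descending: 630, 147, 120, 70, 64, 60, 16.
The third-highest RPN is 120 (FM01).

120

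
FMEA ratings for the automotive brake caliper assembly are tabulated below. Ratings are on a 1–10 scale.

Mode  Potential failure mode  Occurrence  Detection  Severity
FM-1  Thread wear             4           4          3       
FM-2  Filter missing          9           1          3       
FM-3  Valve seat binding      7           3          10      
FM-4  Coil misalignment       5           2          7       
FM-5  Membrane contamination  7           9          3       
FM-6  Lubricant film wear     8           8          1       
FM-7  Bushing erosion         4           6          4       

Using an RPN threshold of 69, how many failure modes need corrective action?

RPN = Severity × Occurrence × Detection:
  FM-1: 3 × 4 × 4 = 48
  FM-2: 3 × 9 × 1 = 27
  FM-3: 10 × 7 × 3 = 210
  FM-4: 7 × 5 × 2 = 70
  FM-5: 3 × 7 × 9 = 189
  FM-6: 1 × 8 × 8 = 64
  FM-7: 4 × 4 × 6 = 96
Modes with RPN ≥ 69: FM-3 (210), FM-4 (70), FM-5 (189), FM-7 (96) → 4.

4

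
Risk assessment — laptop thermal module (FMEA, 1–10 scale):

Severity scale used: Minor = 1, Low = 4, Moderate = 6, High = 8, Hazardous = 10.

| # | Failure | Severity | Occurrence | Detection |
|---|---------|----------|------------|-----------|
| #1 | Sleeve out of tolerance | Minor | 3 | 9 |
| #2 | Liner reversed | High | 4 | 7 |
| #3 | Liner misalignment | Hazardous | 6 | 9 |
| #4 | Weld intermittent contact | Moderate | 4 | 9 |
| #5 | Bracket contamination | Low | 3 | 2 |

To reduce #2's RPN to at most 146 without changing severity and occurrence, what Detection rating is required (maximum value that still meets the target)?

4

#2: S=8, O=4, D=7 → current RPN = 224.
Fixed product = 32. Need 32 × D ≤ 146, so D ≤ 146/32 = 4.56.
Maximum integer Detection rating = 4 (gives RPN 128; D=5 would give 160 > 146).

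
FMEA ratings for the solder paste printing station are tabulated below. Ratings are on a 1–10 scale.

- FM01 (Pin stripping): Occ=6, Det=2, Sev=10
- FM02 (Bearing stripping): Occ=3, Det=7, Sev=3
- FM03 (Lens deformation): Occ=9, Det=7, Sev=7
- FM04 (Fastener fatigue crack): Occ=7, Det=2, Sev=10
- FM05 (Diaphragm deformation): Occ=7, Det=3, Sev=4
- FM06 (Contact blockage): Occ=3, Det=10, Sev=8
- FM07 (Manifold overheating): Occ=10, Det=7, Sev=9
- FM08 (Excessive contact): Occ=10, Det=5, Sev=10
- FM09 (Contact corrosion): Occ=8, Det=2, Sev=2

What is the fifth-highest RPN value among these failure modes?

140

RPN = Severity × Occurrence × Detection:
  FM01: 10 × 6 × 2 = 120
  FM02: 3 × 3 × 7 = 63
  FM03: 7 × 9 × 7 = 441
  FM04: 10 × 7 × 2 = 140
  FM05: 4 × 7 × 3 = 84
  FM06: 8 × 3 × 10 = 240
  FM07: 9 × 10 × 7 = 630
  FM08: 10 × 10 × 5 = 500
  FM09: 2 × 8 × 2 = 32
Sorted descending: 630, 500, 441, 240, 140, 120, 84, 63, 32.
The fifth-highest RPN is 140 (FM04).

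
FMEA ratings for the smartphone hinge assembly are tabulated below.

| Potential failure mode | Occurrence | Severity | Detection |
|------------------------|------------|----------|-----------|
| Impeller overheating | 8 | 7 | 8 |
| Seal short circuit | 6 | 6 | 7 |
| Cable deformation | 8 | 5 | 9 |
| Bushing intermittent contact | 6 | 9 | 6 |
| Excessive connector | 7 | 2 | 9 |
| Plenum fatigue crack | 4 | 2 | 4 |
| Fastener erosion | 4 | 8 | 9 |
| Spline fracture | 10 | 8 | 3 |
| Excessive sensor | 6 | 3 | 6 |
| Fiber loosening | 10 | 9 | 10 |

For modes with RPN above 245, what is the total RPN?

RPN = Severity × Occurrence × Detection:
  Impeller overheating: 7 × 8 × 8 = 448
  Seal short circuit: 6 × 6 × 7 = 252
  Cable deformation: 5 × 8 × 9 = 360
  Bushing intermittent contact: 9 × 6 × 6 = 324
  Excessive connector: 2 × 7 × 9 = 126
  Plenum fatigue crack: 2 × 4 × 4 = 32
  Fastener erosion: 8 × 4 × 9 = 288
  Spline fracture: 8 × 10 × 3 = 240
  Excessive sensor: 3 × 6 × 6 = 108
  Fiber loosening: 9 × 10 × 10 = 900
RPN > 245: Impeller overheating (448), Seal short circuit (252), Cable deformation (360), Bushing intermittent contact (324), Fastener erosion (288), Fiber loosening (900).
Sum: 448 + 252 + 360 + 324 + 288 + 900 = 2572.

2572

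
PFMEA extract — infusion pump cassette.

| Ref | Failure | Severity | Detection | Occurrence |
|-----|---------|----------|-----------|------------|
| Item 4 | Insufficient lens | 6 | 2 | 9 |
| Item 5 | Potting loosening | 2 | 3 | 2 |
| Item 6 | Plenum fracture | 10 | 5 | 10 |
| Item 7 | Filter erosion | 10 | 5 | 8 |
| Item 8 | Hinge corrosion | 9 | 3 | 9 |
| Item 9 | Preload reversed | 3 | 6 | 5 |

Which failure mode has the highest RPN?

RPN = Severity × Occurrence × Detection:
  Item 4: 6 × 9 × 2 = 108
  Item 5: 2 × 2 × 3 = 12
  Item 6: 10 × 10 × 5 = 500
  Item 7: 10 × 8 × 5 = 400
  Item 8: 9 × 9 × 3 = 243
  Item 9: 3 × 5 × 6 = 90
Highest RPN is 500 → Item 6.

Item 6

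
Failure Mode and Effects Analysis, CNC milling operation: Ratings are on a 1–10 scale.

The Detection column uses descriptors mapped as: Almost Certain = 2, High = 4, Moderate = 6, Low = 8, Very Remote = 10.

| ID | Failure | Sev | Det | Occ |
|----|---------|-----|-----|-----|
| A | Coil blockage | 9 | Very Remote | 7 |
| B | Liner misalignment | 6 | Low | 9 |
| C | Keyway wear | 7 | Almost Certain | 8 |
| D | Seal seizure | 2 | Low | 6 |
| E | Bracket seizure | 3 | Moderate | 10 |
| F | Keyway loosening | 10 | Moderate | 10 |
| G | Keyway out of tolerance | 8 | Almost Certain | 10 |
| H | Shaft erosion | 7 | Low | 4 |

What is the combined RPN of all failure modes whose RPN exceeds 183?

1886

RPN = Severity × Occurrence × Detection:
  A: 9 × 7 × 10 = 630
  B: 6 × 9 × 8 = 432
  C: 7 × 8 × 2 = 112
  D: 2 × 6 × 8 = 96
  E: 3 × 10 × 6 = 180
  F: 10 × 10 × 6 = 600
  G: 8 × 10 × 2 = 160
  H: 7 × 4 × 8 = 224
RPN > 183: A (630), B (432), F (600), H (224).
Sum: 630 + 432 + 600 + 224 = 1886.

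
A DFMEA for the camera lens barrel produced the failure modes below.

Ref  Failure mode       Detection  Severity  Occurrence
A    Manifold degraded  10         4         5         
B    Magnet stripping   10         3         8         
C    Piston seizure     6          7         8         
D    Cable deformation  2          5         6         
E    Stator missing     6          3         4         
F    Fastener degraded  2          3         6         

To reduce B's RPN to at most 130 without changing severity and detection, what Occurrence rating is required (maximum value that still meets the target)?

4

B: S=3, O=8, D=10 → current RPN = 240.
Fixed product = 30. Need 30 × O ≤ 130, so O ≤ 130/30 = 4.33.
Maximum integer Occurrence rating = 4 (gives RPN 120; O=5 would give 150 > 130).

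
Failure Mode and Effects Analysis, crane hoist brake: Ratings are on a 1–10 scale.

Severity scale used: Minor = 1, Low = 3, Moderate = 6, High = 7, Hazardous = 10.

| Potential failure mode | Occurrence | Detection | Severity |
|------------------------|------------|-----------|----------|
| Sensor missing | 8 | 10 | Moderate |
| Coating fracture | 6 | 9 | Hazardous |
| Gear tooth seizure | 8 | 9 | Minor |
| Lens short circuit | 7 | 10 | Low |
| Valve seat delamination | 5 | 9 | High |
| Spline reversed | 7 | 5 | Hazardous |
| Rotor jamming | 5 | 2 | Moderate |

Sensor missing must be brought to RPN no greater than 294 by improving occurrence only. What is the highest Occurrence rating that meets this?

Sensor missing: S=6, O=8, D=10 → current RPN = 480.
Fixed product = 60. Need 60 × O ≤ 294, so O ≤ 294/60 = 4.90.
Maximum integer Occurrence rating = 4 (gives RPN 240; O=5 would give 300 > 294).

4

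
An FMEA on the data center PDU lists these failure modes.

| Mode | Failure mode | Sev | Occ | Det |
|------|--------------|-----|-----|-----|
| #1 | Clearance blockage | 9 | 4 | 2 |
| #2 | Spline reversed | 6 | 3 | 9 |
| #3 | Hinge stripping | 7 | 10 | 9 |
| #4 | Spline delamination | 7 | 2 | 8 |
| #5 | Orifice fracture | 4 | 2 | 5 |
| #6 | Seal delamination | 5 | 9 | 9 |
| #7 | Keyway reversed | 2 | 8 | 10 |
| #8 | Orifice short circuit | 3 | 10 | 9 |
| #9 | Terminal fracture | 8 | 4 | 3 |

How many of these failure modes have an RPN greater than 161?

RPN = Severity × Occurrence × Detection:
  #1: 9 × 4 × 2 = 72
  #2: 6 × 3 × 9 = 162
  #3: 7 × 10 × 9 = 630
  #4: 7 × 2 × 8 = 112
  #5: 4 × 2 × 5 = 40
  #6: 5 × 9 × 9 = 405
  #7: 2 × 8 × 10 = 160
  #8: 3 × 10 × 9 = 270
  #9: 8 × 4 × 3 = 96
Modes with RPN > 161: #2 (162), #3 (630), #6 (405), #8 (270) → 4.

4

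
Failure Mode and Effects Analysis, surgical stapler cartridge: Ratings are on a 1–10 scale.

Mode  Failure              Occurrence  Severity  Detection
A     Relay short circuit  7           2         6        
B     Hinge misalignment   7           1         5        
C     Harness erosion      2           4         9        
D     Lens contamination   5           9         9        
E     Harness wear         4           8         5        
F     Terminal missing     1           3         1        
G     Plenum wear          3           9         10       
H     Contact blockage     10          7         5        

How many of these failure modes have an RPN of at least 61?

6

RPN = Severity × Occurrence × Detection:
  A: 2 × 7 × 6 = 84
  B: 1 × 7 × 5 = 35
  C: 4 × 2 × 9 = 72
  D: 9 × 5 × 9 = 405
  E: 8 × 4 × 5 = 160
  F: 3 × 1 × 1 = 3
  G: 9 × 3 × 10 = 270
  H: 7 × 10 × 5 = 350
Modes with RPN ≥ 61: A (84), C (72), D (405), E (160), G (270), H (350) → 6.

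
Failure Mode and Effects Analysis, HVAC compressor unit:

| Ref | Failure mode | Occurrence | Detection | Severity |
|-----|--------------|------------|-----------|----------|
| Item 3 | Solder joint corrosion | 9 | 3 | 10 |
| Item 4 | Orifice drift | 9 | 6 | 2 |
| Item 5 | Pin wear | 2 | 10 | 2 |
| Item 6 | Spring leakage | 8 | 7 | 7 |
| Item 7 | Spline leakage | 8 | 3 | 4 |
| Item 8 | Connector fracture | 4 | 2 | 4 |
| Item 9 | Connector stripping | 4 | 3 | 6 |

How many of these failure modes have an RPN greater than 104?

RPN = Severity × Occurrence × Detection:
  Item 3: 10 × 9 × 3 = 270
  Item 4: 2 × 9 × 6 = 108
  Item 5: 2 × 2 × 10 = 40
  Item 6: 7 × 8 × 7 = 392
  Item 7: 4 × 8 × 3 = 96
  Item 8: 4 × 4 × 2 = 32
  Item 9: 6 × 4 × 3 = 72
Modes with RPN > 104: Item 3 (270), Item 4 (108), Item 6 (392) → 3.

3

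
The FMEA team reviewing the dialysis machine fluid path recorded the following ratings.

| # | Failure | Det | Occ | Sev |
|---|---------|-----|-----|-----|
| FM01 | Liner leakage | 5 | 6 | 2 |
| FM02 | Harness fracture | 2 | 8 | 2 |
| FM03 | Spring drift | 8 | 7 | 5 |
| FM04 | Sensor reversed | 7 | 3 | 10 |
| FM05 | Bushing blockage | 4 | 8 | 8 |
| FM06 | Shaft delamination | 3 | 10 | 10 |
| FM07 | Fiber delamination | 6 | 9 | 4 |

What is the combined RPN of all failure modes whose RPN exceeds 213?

RPN = Severity × Occurrence × Detection:
  FM01: 2 × 6 × 5 = 60
  FM02: 2 × 8 × 2 = 32
  FM03: 5 × 7 × 8 = 280
  FM04: 10 × 3 × 7 = 210
  FM05: 8 × 8 × 4 = 256
  FM06: 10 × 10 × 3 = 300
  FM07: 4 × 9 × 6 = 216
RPN > 213: FM03 (280), FM05 (256), FM06 (300), FM07 (216).
Sum: 280 + 256 + 300 + 216 = 1052.

1052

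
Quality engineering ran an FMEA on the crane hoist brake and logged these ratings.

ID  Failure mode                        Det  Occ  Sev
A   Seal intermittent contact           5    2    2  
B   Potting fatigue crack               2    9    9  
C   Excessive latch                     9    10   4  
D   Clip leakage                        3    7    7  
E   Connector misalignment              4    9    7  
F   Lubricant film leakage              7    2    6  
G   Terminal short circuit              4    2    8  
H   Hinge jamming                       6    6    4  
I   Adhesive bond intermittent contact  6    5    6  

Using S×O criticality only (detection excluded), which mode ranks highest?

B

Criticality = Severity × Occurrence:
  A: 2 × 2 = 4
  B: 9 × 9 = 81
  C: 4 × 10 = 40
  D: 7 × 7 = 49
  E: 7 × 9 = 63
  F: 6 × 2 = 12
  G: 8 × 2 = 16
  H: 4 × 6 = 24
  I: 6 × 5 = 30
Highest criticality is 81 → B.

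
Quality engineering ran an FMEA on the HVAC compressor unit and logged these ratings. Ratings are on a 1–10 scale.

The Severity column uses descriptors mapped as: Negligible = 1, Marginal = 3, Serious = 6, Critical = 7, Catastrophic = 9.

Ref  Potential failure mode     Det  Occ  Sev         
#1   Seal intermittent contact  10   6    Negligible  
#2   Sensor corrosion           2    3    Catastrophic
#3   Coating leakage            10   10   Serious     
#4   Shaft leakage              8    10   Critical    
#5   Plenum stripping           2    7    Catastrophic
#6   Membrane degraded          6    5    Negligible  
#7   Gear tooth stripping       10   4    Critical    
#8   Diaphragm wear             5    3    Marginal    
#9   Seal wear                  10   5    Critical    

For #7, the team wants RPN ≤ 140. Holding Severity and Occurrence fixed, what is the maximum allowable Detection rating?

5

#7: S=7, O=4, D=10 → current RPN = 280.
Fixed product = 28. Need 28 × D ≤ 140, so D ≤ 140/28 = 5.00.
Maximum integer Detection rating = 5 (gives RPN 140; D=6 would give 168 > 140).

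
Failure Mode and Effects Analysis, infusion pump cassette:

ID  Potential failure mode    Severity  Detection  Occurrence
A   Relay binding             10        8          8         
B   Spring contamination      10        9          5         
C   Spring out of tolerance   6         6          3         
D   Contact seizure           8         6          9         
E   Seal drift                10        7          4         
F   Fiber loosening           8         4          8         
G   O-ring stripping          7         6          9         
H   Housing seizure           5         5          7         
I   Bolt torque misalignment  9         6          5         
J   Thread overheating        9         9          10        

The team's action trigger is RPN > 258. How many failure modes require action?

7

RPN = Severity × Occurrence × Detection:
  A: 10 × 8 × 8 = 640
  B: 10 × 5 × 9 = 450
  C: 6 × 3 × 6 = 108
  D: 8 × 9 × 6 = 432
  E: 10 × 4 × 7 = 280
  F: 8 × 8 × 4 = 256
  G: 7 × 9 × 6 = 378
  H: 5 × 7 × 5 = 175
  I: 9 × 5 × 6 = 270
  J: 9 × 10 × 9 = 810
Modes with RPN > 258: A (640), B (450), D (432), E (280), G (378), I (270), J (810) → 7.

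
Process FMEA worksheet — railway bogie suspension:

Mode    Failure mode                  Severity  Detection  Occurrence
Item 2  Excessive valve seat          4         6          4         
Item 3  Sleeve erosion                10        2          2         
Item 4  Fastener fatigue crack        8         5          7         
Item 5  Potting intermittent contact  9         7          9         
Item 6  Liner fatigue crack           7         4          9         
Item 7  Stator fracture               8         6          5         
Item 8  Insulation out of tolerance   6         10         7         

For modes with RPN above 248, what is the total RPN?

1519

RPN = Severity × Occurrence × Detection:
  Item 2: 4 × 4 × 6 = 96
  Item 3: 10 × 2 × 2 = 40
  Item 4: 8 × 7 × 5 = 280
  Item 5: 9 × 9 × 7 = 567
  Item 6: 7 × 9 × 4 = 252
  Item 7: 8 × 5 × 6 = 240
  Item 8: 6 × 7 × 10 = 420
RPN > 248: Item 4 (280), Item 5 (567), Item 6 (252), Item 8 (420).
Sum: 280 + 567 + 252 + 420 = 1519.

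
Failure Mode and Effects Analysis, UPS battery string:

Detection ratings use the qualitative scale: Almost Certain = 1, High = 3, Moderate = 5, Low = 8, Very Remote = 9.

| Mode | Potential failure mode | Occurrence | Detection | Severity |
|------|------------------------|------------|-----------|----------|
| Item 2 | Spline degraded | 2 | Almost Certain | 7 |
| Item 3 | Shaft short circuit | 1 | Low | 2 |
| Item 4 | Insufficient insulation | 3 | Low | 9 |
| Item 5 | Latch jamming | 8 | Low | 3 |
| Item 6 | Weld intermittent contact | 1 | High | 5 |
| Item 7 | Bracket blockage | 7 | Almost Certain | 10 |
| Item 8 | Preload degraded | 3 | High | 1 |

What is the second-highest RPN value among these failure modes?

192

RPN = Severity × Occurrence × Detection:
  Item 2: 7 × 2 × 1 = 14
  Item 3: 2 × 1 × 8 = 16
  Item 4: 9 × 3 × 8 = 216
  Item 5: 3 × 8 × 8 = 192
  Item 6: 5 × 1 × 3 = 15
  Item 7: 10 × 7 × 1 = 70
  Item 8: 1 × 3 × 3 = 9
Sorted descending: 216, 192, 70, 16, 15, 14, 9.
The second-highest RPN is 192 (Item 5).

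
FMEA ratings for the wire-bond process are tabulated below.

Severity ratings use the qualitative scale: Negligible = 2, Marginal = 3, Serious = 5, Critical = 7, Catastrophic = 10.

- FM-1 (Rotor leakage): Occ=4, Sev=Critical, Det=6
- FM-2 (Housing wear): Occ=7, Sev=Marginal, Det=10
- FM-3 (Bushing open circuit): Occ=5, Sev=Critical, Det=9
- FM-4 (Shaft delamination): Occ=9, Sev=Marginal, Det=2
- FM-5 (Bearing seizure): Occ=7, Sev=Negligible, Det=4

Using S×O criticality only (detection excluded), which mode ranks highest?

Criticality = Severity × Occurrence:
  FM-1: 7 × 4 = 28
  FM-2: 3 × 7 = 21
  FM-3: 7 × 5 = 35
  FM-4: 3 × 9 = 27
  FM-5: 2 × 7 = 14
Highest criticality is 35 → FM-3.

FM-3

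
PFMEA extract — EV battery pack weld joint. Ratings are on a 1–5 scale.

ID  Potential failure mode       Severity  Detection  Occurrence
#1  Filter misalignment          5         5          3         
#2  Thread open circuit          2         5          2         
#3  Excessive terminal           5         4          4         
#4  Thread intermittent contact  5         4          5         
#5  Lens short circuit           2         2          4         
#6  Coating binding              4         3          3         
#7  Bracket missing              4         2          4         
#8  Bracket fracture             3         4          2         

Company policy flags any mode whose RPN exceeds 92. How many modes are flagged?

RPN = Severity × Occurrence × Detection:
  #1: 5 × 3 × 5 = 75
  #2: 2 × 2 × 5 = 20
  #3: 5 × 4 × 4 = 80
  #4: 5 × 5 × 4 = 100
  #5: 2 × 4 × 2 = 16
  #6: 4 × 3 × 3 = 36
  #7: 4 × 4 × 2 = 32
  #8: 3 × 2 × 4 = 24
Modes with RPN > 92: #4 (100) → 1.

1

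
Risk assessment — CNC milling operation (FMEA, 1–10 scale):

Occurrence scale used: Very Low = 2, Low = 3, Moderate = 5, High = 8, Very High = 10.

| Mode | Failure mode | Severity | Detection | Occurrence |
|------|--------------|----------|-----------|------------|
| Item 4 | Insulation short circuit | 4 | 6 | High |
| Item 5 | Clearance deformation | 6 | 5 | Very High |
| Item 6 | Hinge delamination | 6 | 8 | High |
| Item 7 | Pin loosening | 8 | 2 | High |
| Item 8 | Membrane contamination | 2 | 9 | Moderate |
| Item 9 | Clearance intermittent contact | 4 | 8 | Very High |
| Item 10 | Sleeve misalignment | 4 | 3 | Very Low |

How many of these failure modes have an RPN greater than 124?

5

RPN = Severity × Occurrence × Detection:
  Item 4: 4 × 8 × 6 = 192
  Item 5: 6 × 10 × 5 = 300
  Item 6: 6 × 8 × 8 = 384
  Item 7: 8 × 8 × 2 = 128
  Item 8: 2 × 5 × 9 = 90
  Item 9: 4 × 10 × 8 = 320
  Item 10: 4 × 2 × 3 = 24
Modes with RPN > 124: Item 4 (192), Item 5 (300), Item 6 (384), Item 7 (128), Item 9 (320) → 5.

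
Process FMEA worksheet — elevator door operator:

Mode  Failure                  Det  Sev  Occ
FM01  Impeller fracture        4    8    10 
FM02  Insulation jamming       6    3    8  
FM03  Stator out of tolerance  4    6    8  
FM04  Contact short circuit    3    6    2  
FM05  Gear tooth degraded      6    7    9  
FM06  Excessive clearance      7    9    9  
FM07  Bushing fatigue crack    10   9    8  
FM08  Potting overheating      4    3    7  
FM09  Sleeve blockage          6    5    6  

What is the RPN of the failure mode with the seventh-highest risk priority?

RPN = Severity × Occurrence × Detection:
  FM01: 8 × 10 × 4 = 320
  FM02: 3 × 8 × 6 = 144
  FM03: 6 × 8 × 4 = 192
  FM04: 6 × 2 × 3 = 36
  FM05: 7 × 9 × 6 = 378
  FM06: 9 × 9 × 7 = 567
  FM07: 9 × 8 × 10 = 720
  FM08: 3 × 7 × 4 = 84
  FM09: 5 × 6 × 6 = 180
Sorted descending: 720, 567, 378, 320, 192, 180, 144, 84, 36.
The seventh-highest RPN is 144 (FM02).

144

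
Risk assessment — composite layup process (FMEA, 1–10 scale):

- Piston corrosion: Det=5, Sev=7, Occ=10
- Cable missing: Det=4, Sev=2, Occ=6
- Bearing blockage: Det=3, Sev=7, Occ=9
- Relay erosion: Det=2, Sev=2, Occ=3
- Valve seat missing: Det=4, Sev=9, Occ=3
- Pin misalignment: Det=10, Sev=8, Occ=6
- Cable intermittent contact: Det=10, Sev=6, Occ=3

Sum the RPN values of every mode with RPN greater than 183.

1019

RPN = Severity × Occurrence × Detection:
  Piston corrosion: 7 × 10 × 5 = 350
  Cable missing: 2 × 6 × 4 = 48
  Bearing blockage: 7 × 9 × 3 = 189
  Relay erosion: 2 × 3 × 2 = 12
  Valve seat missing: 9 × 3 × 4 = 108
  Pin misalignment: 8 × 6 × 10 = 480
  Cable intermittent contact: 6 × 3 × 10 = 180
RPN > 183: Piston corrosion (350), Bearing blockage (189), Pin misalignment (480).
Sum: 350 + 189 + 480 = 1019.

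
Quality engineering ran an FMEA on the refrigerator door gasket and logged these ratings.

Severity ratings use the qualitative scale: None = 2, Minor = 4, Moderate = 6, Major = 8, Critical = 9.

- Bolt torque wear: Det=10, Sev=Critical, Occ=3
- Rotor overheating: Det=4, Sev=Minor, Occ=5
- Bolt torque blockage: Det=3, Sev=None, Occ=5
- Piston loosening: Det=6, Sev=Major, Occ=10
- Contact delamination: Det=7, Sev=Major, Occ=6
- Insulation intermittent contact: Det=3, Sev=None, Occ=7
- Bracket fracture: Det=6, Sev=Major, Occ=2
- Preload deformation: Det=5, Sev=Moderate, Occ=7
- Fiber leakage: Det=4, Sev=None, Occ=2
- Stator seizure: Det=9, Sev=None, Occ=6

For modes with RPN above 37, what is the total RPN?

RPN = Severity × Occurrence × Detection:
  Bolt torque wear: 9 × 3 × 10 = 270
  Rotor overheating: 4 × 5 × 4 = 80
  Bolt torque blockage: 2 × 5 × 3 = 30
  Piston loosening: 8 × 10 × 6 = 480
  Contact delamination: 8 × 6 × 7 = 336
  Insulation intermittent contact: 2 × 7 × 3 = 42
  Bracket fracture: 8 × 2 × 6 = 96
  Preload deformation: 6 × 7 × 5 = 210
  Fiber leakage: 2 × 2 × 4 = 16
  Stator seizure: 2 × 6 × 9 = 108
RPN > 37: Bolt torque wear (270), Rotor overheating (80), Piston loosening (480), Contact delamination (336), Insulation intermittent contact (42), Bracket fracture (96), Preload deformation (210), Stator seizure (108).
Sum: 270 + 80 + 480 + 336 + 42 + 96 + 210 + 108 = 1622.

1622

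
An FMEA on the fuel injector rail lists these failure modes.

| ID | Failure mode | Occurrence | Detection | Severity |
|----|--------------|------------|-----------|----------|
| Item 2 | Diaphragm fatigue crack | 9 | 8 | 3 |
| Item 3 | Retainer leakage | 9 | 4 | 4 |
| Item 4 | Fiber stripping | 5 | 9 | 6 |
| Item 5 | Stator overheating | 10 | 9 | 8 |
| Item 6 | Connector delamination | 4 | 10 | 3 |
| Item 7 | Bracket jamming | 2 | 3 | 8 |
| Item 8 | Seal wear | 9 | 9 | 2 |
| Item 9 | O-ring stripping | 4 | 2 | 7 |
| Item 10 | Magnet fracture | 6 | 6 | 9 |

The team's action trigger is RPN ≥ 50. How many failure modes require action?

RPN = Severity × Occurrence × Detection:
  Item 2: 3 × 9 × 8 = 216
  Item 3: 4 × 9 × 4 = 144
  Item 4: 6 × 5 × 9 = 270
  Item 5: 8 × 10 × 9 = 720
  Item 6: 3 × 4 × 10 = 120
  Item 7: 8 × 2 × 3 = 48
  Item 8: 2 × 9 × 9 = 162
  Item 9: 7 × 4 × 2 = 56
  Item 10: 9 × 6 × 6 = 324
Modes with RPN ≥ 50: Item 2 (216), Item 3 (144), Item 4 (270), Item 5 (720), Item 6 (120), Item 8 (162), Item 9 (56), Item 10 (324) → 8.

8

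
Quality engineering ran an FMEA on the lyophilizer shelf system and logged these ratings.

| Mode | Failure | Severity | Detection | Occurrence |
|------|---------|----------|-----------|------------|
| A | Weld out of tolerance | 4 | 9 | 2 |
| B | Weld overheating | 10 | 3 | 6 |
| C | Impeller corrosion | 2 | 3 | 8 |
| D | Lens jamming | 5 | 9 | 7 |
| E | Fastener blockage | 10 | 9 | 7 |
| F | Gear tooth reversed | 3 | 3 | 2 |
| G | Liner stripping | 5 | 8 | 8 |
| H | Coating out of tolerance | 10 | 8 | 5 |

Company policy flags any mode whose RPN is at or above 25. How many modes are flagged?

7

RPN = Severity × Occurrence × Detection:
  A: 4 × 2 × 9 = 72
  B: 10 × 6 × 3 = 180
  C: 2 × 8 × 3 = 48
  D: 5 × 7 × 9 = 315
  E: 10 × 7 × 9 = 630
  F: 3 × 2 × 3 = 18
  G: 5 × 8 × 8 = 320
  H: 10 × 5 × 8 = 400
Modes with RPN ≥ 25: A (72), B (180), C (48), D (315), E (630), G (320), H (400) → 7.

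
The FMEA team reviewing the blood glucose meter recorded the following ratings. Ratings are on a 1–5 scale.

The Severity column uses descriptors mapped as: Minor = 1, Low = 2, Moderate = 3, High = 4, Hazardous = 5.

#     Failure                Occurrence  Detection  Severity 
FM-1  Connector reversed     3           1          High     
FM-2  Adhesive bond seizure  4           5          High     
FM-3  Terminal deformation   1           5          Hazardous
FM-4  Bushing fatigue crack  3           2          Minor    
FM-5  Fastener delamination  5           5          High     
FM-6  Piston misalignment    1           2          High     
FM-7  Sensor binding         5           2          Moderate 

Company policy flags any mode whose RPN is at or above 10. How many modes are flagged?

5

RPN = Severity × Occurrence × Detection:
  FM-1: 4 × 3 × 1 = 12
  FM-2: 4 × 4 × 5 = 80
  FM-3: 5 × 1 × 5 = 25
  FM-4: 1 × 3 × 2 = 6
  FM-5: 4 × 5 × 5 = 100
  FM-6: 4 × 1 × 2 = 8
  FM-7: 3 × 5 × 2 = 30
Modes with RPN ≥ 10: FM-1 (12), FM-2 (80), FM-3 (25), FM-5 (100), FM-7 (30) → 5.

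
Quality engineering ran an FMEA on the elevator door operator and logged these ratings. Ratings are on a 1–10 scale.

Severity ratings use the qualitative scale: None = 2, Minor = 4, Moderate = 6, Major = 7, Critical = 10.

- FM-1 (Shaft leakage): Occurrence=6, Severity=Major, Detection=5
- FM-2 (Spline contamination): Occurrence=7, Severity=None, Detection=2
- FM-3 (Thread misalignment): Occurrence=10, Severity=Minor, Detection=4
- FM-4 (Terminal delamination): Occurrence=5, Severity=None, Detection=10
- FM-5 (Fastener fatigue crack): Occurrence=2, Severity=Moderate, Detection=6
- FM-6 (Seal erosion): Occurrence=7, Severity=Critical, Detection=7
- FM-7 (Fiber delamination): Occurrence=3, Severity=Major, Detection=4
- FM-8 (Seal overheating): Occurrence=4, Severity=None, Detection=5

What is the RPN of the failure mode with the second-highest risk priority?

RPN = Severity × Occurrence × Detection:
  FM-1: 7 × 6 × 5 = 210
  FM-2: 2 × 7 × 2 = 28
  FM-3: 4 × 10 × 4 = 160
  FM-4: 2 × 5 × 10 = 100
  FM-5: 6 × 2 × 6 = 72
  FM-6: 10 × 7 × 7 = 490
  FM-7: 7 × 3 × 4 = 84
  FM-8: 2 × 4 × 5 = 40
Sorted descending: 490, 210, 160, 100, 84, 72, 40, 28.
The second-highest RPN is 210 (FM-1).

210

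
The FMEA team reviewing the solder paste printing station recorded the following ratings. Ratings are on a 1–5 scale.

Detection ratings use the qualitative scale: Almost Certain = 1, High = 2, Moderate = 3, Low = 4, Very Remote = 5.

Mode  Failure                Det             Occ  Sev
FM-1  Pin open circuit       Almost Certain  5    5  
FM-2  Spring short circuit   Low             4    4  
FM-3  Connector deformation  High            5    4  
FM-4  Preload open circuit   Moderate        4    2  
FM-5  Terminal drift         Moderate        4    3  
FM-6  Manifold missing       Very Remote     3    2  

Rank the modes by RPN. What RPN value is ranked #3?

RPN = Severity × Occurrence × Detection:
  FM-1: 5 × 5 × 1 = 25
  FM-2: 4 × 4 × 4 = 64
  FM-3: 4 × 5 × 2 = 40
  FM-4: 2 × 4 × 3 = 24
  FM-5: 3 × 4 × 3 = 36
  FM-6: 2 × 3 × 5 = 30
Sorted descending: 64, 40, 36, 30, 25, 24.
The third-highest RPN is 36 (FM-5).

36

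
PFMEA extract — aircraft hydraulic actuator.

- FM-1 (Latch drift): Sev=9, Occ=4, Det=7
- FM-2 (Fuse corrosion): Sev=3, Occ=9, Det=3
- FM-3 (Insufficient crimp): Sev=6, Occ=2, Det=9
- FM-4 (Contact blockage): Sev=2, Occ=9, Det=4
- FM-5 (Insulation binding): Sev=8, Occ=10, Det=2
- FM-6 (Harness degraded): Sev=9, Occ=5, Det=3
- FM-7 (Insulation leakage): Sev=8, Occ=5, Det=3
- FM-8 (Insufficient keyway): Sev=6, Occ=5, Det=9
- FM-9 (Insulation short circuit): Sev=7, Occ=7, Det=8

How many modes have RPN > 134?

5

RPN = Severity × Occurrence × Detection:
  FM-1: 9 × 4 × 7 = 252
  FM-2: 3 × 9 × 3 = 81
  FM-3: 6 × 2 × 9 = 108
  FM-4: 2 × 9 × 4 = 72
  FM-5: 8 × 10 × 2 = 160
  FM-6: 9 × 5 × 3 = 135
  FM-7: 8 × 5 × 3 = 120
  FM-8: 6 × 5 × 9 = 270
  FM-9: 7 × 7 × 8 = 392
Modes with RPN > 134: FM-1 (252), FM-5 (160), FM-6 (135), FM-8 (270), FM-9 (392) → 5.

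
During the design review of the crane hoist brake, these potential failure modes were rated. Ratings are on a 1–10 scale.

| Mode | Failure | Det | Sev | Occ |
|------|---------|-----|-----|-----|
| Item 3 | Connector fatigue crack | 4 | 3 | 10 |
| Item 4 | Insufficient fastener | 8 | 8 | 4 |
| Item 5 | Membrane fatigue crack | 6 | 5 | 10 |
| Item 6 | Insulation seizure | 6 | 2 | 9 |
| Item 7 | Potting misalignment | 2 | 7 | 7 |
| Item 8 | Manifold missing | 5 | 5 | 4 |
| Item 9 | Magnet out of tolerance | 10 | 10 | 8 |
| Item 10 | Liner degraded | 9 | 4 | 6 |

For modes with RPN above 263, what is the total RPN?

1100

RPN = Severity × Occurrence × Detection:
  Item 3: 3 × 10 × 4 = 120
  Item 4: 8 × 4 × 8 = 256
  Item 5: 5 × 10 × 6 = 300
  Item 6: 2 × 9 × 6 = 108
  Item 7: 7 × 7 × 2 = 98
  Item 8: 5 × 4 × 5 = 100
  Item 9: 10 × 8 × 10 = 800
  Item 10: 4 × 6 × 9 = 216
RPN > 263: Item 5 (300), Item 9 (800).
Sum: 300 + 800 = 1100.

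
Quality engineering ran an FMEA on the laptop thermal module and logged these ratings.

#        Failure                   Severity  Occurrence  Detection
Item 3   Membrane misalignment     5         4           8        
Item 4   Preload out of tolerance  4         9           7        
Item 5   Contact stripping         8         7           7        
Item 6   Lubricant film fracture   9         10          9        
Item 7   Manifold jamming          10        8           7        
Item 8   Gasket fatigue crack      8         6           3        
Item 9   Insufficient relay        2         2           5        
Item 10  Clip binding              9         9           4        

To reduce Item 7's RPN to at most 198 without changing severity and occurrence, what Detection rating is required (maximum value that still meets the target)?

2

Item 7: S=10, O=8, D=7 → current RPN = 560.
Fixed product = 80. Need 80 × D ≤ 198, so D ≤ 198/80 = 2.48.
Maximum integer Detection rating = 2 (gives RPN 160; D=3 would give 240 > 198).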